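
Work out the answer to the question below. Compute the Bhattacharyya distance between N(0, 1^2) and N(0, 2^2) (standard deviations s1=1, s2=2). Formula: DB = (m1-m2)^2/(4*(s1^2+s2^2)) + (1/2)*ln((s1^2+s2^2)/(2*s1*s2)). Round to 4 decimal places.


Bhattacharyya distance between two Gaussians:
DB = (m1-m2)^2/(4*(s1^2+s2^2)) + (1/2)*ln((s1^2+s2^2)/(2*s1*s2)).
(m1-m2)^2 = (0)^2 = 0.
s1^2+s2^2 = 1 + 4 = 5.
term1 = 0/20 = 0.0.
term2 = 0.5*ln(5/4.0) = 0.111572.
DB = 0.0 + 0.111572 = 0.1116

0.1116


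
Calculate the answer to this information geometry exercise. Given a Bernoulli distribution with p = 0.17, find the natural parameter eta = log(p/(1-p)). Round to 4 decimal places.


Natural parameter for Bernoulli: eta = log(p/(1-p)).
p = 0.17, 1-p = 0.83.
p/(1-p) = 0.204819.
eta = log(0.204819) = -1.5856

-1.5856


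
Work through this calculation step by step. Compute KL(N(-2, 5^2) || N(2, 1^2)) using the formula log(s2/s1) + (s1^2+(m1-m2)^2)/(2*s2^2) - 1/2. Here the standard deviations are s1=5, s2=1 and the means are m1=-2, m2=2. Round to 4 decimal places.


KL divergence between normal distributions:
KL = log(s2/s1) + (s1^2 + (m1-m2)^2)/(2*s2^2) - 1/2.
log(1/5) = -1.609438.
(5^2 + (-2-2)^2)/(2*1^2) = (25 + 16)/2 = 20.5.
KL = -1.609438 + 20.5 - 0.5 = 18.3906

18.3906


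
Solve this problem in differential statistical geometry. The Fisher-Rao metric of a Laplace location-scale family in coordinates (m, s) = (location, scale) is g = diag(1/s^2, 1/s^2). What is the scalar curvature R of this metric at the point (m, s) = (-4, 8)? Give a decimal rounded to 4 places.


The metric has the form g = (A dm^2 + B ds^2)/s^2 with A = 1, B = 1.
Substitute u = sqrt(A/B)*m: g = B*(du^2 + ds^2)/s^2, i.e. B times the
Poincare upper half-plane metric, which has constant Gaussian curvature -1.
Scaling a 2D metric by a constant c divides the Gaussian curvature by c,
so K = -1/B = -1/(1) = -1.0000 everywhere (the point (m, s) = (-4, 8) is irrelevant:
the curvature is constant).
Scalar curvature in dimension 2: R = 2K = -2/(1) = -2.0000.

-2.0000


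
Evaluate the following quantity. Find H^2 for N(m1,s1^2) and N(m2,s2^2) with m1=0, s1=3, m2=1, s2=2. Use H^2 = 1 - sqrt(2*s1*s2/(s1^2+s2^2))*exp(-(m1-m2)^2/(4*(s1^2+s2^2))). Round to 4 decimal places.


Squared Hellinger distance for Gaussians:
H^2 = 1 - sqrt(2*s1*s2/(s1^2+s2^2)) * exp(-(m1-m2)^2/(4*(s1^2+s2^2))).
s1^2 = 9, s2^2 = 4, s1^2+s2^2 = 13.
sqrt(2*3*2/(13)) = 0.960769.
(m1-m2)^2 = (-1)^2 = 1.
exp(-1/(4*13)) = exp(-0.019231) = 0.980953.
H^2 = 1 - 0.960769*0.980953 = 0.0575

0.0575


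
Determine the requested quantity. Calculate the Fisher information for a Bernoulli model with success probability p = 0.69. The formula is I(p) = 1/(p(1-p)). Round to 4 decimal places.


For Bernoulli(p), Fisher information is I(p) = 1/(p*(1-p)).
p = 0.69, 1-p = 0.31.
p*(1-p) = 0.2139.
I(p) = 1/0.2139 = 4.6751

4.6751


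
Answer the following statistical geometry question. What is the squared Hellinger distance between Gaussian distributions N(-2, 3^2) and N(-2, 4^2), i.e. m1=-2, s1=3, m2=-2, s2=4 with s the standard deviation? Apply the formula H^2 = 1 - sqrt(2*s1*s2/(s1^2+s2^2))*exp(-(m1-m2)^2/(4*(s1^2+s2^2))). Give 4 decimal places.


Squared Hellinger distance for Gaussians:
H^2 = 1 - sqrt(2*s1*s2/(s1^2+s2^2)) * exp(-(m1-m2)^2/(4*(s1^2+s2^2))).
s1^2 = 9, s2^2 = 16, s1^2+s2^2 = 25.
sqrt(2*3*4/(25)) = 0.979796.
(m1-m2)^2 = (0)^2 = 0.
exp(-0/(4*25)) = exp(0.0) = 1.0.
H^2 = 1 - 0.979796*1.0 = 0.0202

0.0202


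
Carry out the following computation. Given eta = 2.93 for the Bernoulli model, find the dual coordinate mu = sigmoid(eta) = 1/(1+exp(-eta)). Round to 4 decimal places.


Dual coordinate (expectation parameter) for Bernoulli:
mu = 1/(1+exp(-eta)).
eta = 2.93.
exp(-eta) = exp(-2.93) = 0.053397.
mu = 1/(1+0.053397) = 0.9493

0.9493


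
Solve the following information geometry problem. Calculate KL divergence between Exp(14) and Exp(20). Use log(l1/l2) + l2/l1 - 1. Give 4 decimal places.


KL divergence for exponential family:
KL = log(l1/l2) + l2/l1 - 1.
log(14/20) = -0.356675.
20/14 = 1.428571.
KL = -0.356675 + 1.428571 - 1 = 0.0719

0.0719


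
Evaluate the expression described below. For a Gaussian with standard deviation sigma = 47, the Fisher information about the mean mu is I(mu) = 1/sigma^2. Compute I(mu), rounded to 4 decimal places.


The Fisher information for the mean of a normal distribution is I(mu) = 1/sigma^2.
sigma = 47, so sigma^2 = 2209.
I(mu) = 1/2209 = 0.0005

0.0005


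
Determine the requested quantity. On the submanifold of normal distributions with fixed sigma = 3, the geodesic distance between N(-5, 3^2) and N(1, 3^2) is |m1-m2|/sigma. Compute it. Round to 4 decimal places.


On the fixed-variance normal subfamily, geodesic distance = |m1-m2|/sigma.
|-5 - 1| = 6.
sigma = 3.
d = 6/3 = 2.0000

2.0000


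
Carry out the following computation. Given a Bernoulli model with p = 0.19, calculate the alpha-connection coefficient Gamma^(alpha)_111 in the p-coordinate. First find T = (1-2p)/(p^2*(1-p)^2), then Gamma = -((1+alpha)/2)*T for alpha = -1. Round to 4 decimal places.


Skewness (Amari-Chentsov) tensor: T = (1-2p)/(p^2*(1-p)^2).
p = 0.19, 1-2p = 0.62, p^2 = 0.0361, (1-p)^2 = 0.6561.
T = 0.62/(0.0361 * 0.6561) = 26.176673.
In the p-coordinate, Gamma^(alpha) = Gamma^(0) - (alpha/2)*T with Gamma^(0) = (1/2)*g'(p) = -T/2,
so Gamma^(alpha) = -((1+alpha)/2)*T.
alpha = -1, -(1+alpha)/2 = 0.0.
Gamma = 0.0 * 26.176673 = 0.0000

0.0000


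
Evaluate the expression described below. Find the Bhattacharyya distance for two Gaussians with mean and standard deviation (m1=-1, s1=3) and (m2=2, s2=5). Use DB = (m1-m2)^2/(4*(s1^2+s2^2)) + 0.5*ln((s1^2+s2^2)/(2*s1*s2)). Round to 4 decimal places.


Bhattacharyya distance between two Gaussians:
DB = (m1-m2)^2/(4*(s1^2+s2^2)) + (1/2)*ln((s1^2+s2^2)/(2*s1*s2)).
(m1-m2)^2 = (-3)^2 = 9.
s1^2+s2^2 = 9 + 25 = 34.
term1 = 9/136 = 0.066176.
term2 = 0.5*ln(34/30.0) = 0.062582.
DB = 0.066176 + 0.062582 = 0.1288

0.1288


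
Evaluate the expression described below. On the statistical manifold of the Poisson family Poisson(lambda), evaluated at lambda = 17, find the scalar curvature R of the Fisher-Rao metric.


This family has a single free parameter, so its statistical manifold
is 1-dimensional. The Riemann curvature tensor of any 1-dimensional
Riemannian manifold vanishes identically, so R = 0.

0


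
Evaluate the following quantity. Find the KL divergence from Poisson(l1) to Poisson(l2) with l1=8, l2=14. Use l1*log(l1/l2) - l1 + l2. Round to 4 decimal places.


KL divergence for Poisson:
KL = l1*log(l1/l2) - l1 + l2.
l1 = 8, l2 = 14.
log(8/14) = -0.559616.
l1*log(l1/l2) = 8 * -0.559616 = -4.476926.
KL = -4.476926 - 8 + 14 = 1.5231

1.5231


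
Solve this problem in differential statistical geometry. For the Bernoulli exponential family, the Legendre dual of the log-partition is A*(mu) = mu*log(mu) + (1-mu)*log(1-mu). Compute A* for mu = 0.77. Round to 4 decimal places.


Legendre transform for Bernoulli:
A*(mu) = mu*log(mu) + (1-mu)*log(1-mu).
mu = 0.77, 1-mu = 0.23.
mu*log(mu) = 0.77*log(0.77) = -0.201251.
(1-mu)*log(1-mu) = 0.23*log(0.23) = -0.338025.
A* = -0.201251 + -0.338025 = -0.5393

-0.5393


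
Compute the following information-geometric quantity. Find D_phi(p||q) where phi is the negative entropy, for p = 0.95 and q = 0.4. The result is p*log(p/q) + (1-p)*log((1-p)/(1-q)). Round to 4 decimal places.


Bregman divergence with negative entropy generator:
D = p*log(p/q) + (1-p)*log((1-p)/(1-q)).
p = 0.95, q = 0.4.
p*log(p/q) = 0.95*log(0.95/0.4) = 0.821748.
(1-p)*log((1-p)/(1-q)) = 0.05*log(0.05/0.6) = -0.124245.
D = 0.821748 + -0.124245 = 0.6975

0.6975


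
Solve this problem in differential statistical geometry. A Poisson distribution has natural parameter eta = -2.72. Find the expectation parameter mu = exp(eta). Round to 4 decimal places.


Expectation parameter for Poisson exponential family:
mu = exp(eta).
eta = -2.72.
mu = exp(-2.72) = 0.0659

0.0659


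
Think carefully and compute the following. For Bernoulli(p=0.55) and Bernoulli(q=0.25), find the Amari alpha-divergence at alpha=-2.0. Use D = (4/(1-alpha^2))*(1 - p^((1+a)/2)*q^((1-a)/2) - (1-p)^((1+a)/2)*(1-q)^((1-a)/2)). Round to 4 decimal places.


Amari alpha-divergence:
D = (4/(1-alpha^2))*(1 - p^((1+a)/2)*q^((1-a)/2) - (1-p)^((1+a)/2)*(1-q)^((1-a)/2)).
alpha = -2.0, p = 0.55, q = 0.25.
e1 = (1+alpha)/2 = -0.5, e2 = (1-alpha)/2 = 1.5.
t1 = p^e1 * q^e2 = 0.55^-0.5 * 0.25^1.5 = 0.16855.
t2 = (1-p)^e1 * (1-q)^e2 = 0.45^-0.5 * 0.75^1.5 = 0.968246.
4/(1-alpha^2) = -1.333333.
D = -1.333333*(1 - 0.16855 - 0.968246) = 0.1824

0.1824


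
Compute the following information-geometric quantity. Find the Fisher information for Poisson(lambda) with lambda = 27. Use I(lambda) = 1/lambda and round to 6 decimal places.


Fisher information for Poisson: I(lambda) = 1/lambda.
lambda = 27.
I(lambda) = 1/27 = 0.037037

0.037037


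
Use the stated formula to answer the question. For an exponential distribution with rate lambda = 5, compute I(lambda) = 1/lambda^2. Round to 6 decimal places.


Fisher information for exponential: I(lambda) = 1/lambda^2.
lambda = 5, lambda^2 = 25.
I = 1/25 = 0.040000

0.040000


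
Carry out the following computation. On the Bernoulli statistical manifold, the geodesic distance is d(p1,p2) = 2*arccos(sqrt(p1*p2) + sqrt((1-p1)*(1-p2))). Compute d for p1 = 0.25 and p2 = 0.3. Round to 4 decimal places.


Geodesic distance on Bernoulli manifold:
d(p1,p2) = 2*arccos(sqrt(p1*p2) + sqrt((1-p1)*(1-p2))).
sqrt(p1*p2) = sqrt(0.25*0.3) = 0.273861.
sqrt((1-p1)*(1-p2)) = sqrt(0.75*0.7) = 0.724569.
arg = 0.273861 + 0.724569 = 0.99843.
d = 2*arccos(0.99843) = 0.1121

0.1121


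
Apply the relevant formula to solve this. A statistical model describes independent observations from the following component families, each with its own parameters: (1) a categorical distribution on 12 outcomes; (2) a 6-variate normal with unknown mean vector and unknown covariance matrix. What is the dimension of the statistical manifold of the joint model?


The dimension of a statistical manifold equals the number of free
(independent) real parameters of the model. For a product of independent
blocks the parameter counts add.
- categorical on 12 outcomes (probabilities sum to 1): 12-1 = 11.
- 6-variate normal: 6 (mean) + 6*7/2 = 21 (symmetric covariance) = 27.
Total = 11 + 27 = 38.
Dimension = 38

38


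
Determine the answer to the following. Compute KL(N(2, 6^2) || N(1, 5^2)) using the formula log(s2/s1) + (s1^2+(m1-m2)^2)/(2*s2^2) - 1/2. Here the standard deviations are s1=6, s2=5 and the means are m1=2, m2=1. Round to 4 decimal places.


KL divergence between normal distributions:
KL = log(s2/s1) + (s1^2 + (m1-m2)^2)/(2*s2^2) - 1/2.
log(5/6) = -0.182322.
(6^2 + (2-1)^2)/(2*5^2) = (36 + 1)/50 = 0.74.
KL = -0.182322 + 0.74 - 0.5 = 0.0577

0.0577


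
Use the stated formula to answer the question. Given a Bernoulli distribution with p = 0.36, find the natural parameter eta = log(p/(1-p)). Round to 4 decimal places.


Natural parameter for Bernoulli: eta = log(p/(1-p)).
p = 0.36, 1-p = 0.64.
p/(1-p) = 0.5625.
eta = log(0.5625) = -0.5754

-0.5754


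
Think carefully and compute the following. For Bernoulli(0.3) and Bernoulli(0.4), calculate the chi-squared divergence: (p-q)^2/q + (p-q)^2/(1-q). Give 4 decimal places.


Chi-squared divergence between Bernoulli distributions:
chi^2 = (p-q)^2/q + (p-q)^2/(1-q).
p = 0.3, q = 0.4, p-q = -0.1.
(p-q)^2 = 0.01.
term1 = 0.01/0.4 = 0.025.
term2 = 0.01/0.6 = 0.016667.
chi^2 = 0.025 + 0.016667 = 0.0417

0.0417


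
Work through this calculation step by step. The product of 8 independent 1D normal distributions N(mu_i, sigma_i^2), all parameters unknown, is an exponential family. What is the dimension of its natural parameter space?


Exponential family dimension calculation:
Each univariate normal has two natural parameters (mu/sigma^2 and -1/(2 sigma^2)).
With 8 independent components, dim = 2 * 8 = 16.

16


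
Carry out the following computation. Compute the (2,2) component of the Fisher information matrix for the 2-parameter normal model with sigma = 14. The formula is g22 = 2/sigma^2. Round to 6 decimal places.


For the 2-parameter normal family, the Fisher metric has:
  g11 = 1/sigma^2, g22 = 2/sigma^2.
sigma = 14, sigma^2 = 196.
g22 = 0.010204

0.010204


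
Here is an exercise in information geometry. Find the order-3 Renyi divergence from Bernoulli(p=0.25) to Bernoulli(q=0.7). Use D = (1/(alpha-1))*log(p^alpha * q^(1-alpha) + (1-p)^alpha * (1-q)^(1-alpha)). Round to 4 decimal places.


Renyi divergence of order alpha between Bernoulli distributions:
D = (1/(alpha-1))*log(p^alpha * q^(1-alpha) + (1-p)^alpha * (1-q)^(1-alpha)).
alpha = 3, p = 0.25, q = 0.7.
p^alpha * q^(1-alpha) = 0.25^3 * 0.7^-2 = 0.031888.
(1-p)^alpha * (1-q)^(1-alpha) = 0.75^3 * 0.3^-2 = 4.6875.
sum = 0.031888 + 4.6875 = 4.719388.
D = (1/2)*log(4.719388) = 0.7758

0.7758


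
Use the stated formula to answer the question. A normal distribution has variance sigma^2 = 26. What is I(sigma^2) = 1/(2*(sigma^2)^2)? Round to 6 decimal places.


Fisher information for variance: I(sigma^2) = 1/(2*sigma^4).
sigma^2 = 26, so sigma^4 = 676.
I = 1/(2*676) = 1/1352 = 0.000740

0.000740


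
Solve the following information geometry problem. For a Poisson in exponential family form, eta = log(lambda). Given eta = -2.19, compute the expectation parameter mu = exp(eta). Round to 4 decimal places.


Expectation parameter for Poisson exponential family:
mu = exp(eta).
eta = -2.19.
mu = exp(-2.19) = 0.1119

0.1119


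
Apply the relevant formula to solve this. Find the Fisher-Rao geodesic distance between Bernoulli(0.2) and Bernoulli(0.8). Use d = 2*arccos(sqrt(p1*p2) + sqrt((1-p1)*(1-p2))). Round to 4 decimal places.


Geodesic distance on Bernoulli manifold:
d(p1,p2) = 2*arccos(sqrt(p1*p2) + sqrt((1-p1)*(1-p2))).
sqrt(p1*p2) = sqrt(0.2*0.8) = 0.4.
sqrt((1-p1)*(1-p2)) = sqrt(0.8*0.2) = 0.4.
arg = 0.4 + 0.4 = 0.8.
d = 2*arccos(0.8) = 1.2870

1.2870


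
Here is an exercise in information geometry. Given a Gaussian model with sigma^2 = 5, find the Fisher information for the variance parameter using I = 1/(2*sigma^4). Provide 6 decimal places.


Fisher information for variance: I(sigma^2) = 1/(2*sigma^4).
sigma^2 = 5, so sigma^4 = 25.
I = 1/(2*25) = 1/50 = 0.020000

0.020000


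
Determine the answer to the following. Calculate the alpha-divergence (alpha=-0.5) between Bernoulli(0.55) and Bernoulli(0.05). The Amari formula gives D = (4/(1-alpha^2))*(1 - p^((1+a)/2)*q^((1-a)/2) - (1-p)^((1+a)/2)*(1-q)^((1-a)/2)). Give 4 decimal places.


Amari alpha-divergence:
D = (4/(1-alpha^2))*(1 - p^((1+a)/2)*q^((1-a)/2) - (1-p)^((1+a)/2)*(1-q)^((1-a)/2)).
alpha = -0.5, p = 0.55, q = 0.05.
e1 = (1+alpha)/2 = 0.25, e2 = (1-alpha)/2 = 0.75.
t1 = p^e1 * q^e2 = 0.55^0.25 * 0.05^0.75 = 0.091058.
t2 = (1-p)^e1 * (1-q)^e2 = 0.45^0.25 * 0.95^0.75 = 0.788126.
4/(1-alpha^2) = 5.333333.
D = 5.333333*(1 - 0.091058 - 0.788126) = 0.6444

0.6444


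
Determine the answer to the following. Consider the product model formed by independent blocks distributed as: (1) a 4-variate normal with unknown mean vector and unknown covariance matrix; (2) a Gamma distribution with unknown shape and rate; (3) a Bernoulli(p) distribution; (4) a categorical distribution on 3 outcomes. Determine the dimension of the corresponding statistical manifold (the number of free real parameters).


The dimension of a statistical manifold equals the number of free
(independent) real parameters of the model. For a product of independent
blocks the parameter counts add.
- 4-variate normal: 4 (mean) + 4*5/2 = 10 (symmetric covariance) = 14.
- Gamma (shape, rate): 2.
- Bernoulli (p): 1.
- categorical on 3 outcomes (probabilities sum to 1): 3-1 = 2.
Total = 14 + 2 + 1 + 2 = 19.
Dimension = 19

19


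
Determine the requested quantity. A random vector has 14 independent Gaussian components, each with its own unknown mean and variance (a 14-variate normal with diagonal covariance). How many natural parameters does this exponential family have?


Exponential family dimension calculation:
Each univariate normal has two natural parameters (mu/sigma^2 and -1/(2 sigma^2)).
With 14 independent components, dim = 2 * 14 = 28.

28


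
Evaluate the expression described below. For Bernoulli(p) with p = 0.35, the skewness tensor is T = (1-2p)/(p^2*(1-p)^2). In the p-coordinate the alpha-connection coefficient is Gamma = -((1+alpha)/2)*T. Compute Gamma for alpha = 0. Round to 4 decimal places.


Skewness (Amari-Chentsov) tensor: T = (1-2p)/(p^2*(1-p)^2).
p = 0.35, 1-2p = 0.3, p^2 = 0.1225, (1-p)^2 = 0.4225.
T = 0.3/(0.1225 * 0.4225) = 5.796401.
In the p-coordinate, Gamma^(alpha) = Gamma^(0) - (alpha/2)*T with Gamma^(0) = (1/2)*g'(p) = -T/2,
so Gamma^(alpha) = -((1+alpha)/2)*T.
alpha = 0, -(1+alpha)/2 = -0.5.
Gamma = -0.5 * 5.796401 = -2.8982

-2.8982


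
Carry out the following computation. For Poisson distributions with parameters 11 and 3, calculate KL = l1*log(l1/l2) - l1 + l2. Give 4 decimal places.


KL divergence for Poisson:
KL = l1*log(l1/l2) - l1 + l2.
l1 = 11, l2 = 3.
log(11/3) = 1.299283.
l1*log(l1/l2) = 11 * 1.299283 = 14.292113.
KL = 14.292113 - 11 + 3 = 6.2921

6.2921


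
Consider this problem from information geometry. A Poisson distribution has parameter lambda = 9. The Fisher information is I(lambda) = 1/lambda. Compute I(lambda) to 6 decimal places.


Fisher information for Poisson: I(lambda) = 1/lambda.
lambda = 9.
I(lambda) = 1/9 = 0.111111

0.111111


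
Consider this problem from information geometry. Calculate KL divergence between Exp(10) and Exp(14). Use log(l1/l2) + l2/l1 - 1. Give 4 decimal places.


KL divergence for exponential family:
KL = log(l1/l2) + l2/l1 - 1.
log(10/14) = -0.336472.
14/10 = 1.4.
KL = -0.336472 + 1.4 - 1 = 0.0635

0.0635


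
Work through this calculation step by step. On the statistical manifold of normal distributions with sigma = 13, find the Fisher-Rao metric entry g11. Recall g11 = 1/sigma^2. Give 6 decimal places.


For the 2-parameter normal family, the Fisher metric has:
  g11 = 1/sigma^2, g22 = 2/sigma^2.
sigma = 13, sigma^2 = 169.
g11 = 0.005917

0.005917


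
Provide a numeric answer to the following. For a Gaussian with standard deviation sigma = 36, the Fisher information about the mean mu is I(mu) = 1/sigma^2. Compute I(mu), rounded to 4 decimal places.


The Fisher information for the mean of a normal distribution is I(mu) = 1/sigma^2.
sigma = 36, so sigma^2 = 1296.
I(mu) = 1/1296 = 0.0008

0.0008


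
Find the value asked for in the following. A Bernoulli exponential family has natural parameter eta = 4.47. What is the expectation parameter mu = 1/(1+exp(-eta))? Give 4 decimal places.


Dual coordinate (expectation parameter) for Bernoulli:
mu = 1/(1+exp(-eta)).
eta = 4.47.
exp(-eta) = exp(-4.47) = 0.011447.
mu = 1/(1+0.011447) = 0.9887

0.9887


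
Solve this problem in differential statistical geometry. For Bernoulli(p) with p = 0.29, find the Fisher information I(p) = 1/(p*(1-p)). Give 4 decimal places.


For Bernoulli(p), Fisher information is I(p) = 1/(p*(1-p)).
p = 0.29, 1-p = 0.71.
p*(1-p) = 0.2059.
I(p) = 1/0.2059 = 4.8567

4.8567


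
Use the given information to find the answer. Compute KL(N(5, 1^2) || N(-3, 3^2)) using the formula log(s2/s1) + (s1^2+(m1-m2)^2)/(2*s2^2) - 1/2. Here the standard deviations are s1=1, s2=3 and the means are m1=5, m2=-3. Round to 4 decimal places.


KL divergence between normal distributions:
KL = log(s2/s1) + (s1^2 + (m1-m2)^2)/(2*s2^2) - 1/2.
log(3/1) = 1.098612.
(1^2 + (5--3)^2)/(2*3^2) = (1 + 64)/18 = 3.611111.
KL = 1.098612 + 3.611111 - 0.5 = 4.2097

4.2097


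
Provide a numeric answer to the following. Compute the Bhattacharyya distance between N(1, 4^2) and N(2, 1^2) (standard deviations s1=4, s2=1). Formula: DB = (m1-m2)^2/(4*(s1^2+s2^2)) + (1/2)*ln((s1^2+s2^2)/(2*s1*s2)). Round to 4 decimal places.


Bhattacharyya distance between two Gaussians:
DB = (m1-m2)^2/(4*(s1^2+s2^2)) + (1/2)*ln((s1^2+s2^2)/(2*s1*s2)).
(m1-m2)^2 = (-1)^2 = 1.
s1^2+s2^2 = 16 + 1 = 17.
term1 = 1/68 = 0.014706.
term2 = 0.5*ln(17/8.0) = 0.376886.
DB = 0.014706 + 0.376886 = 0.3916

0.3916


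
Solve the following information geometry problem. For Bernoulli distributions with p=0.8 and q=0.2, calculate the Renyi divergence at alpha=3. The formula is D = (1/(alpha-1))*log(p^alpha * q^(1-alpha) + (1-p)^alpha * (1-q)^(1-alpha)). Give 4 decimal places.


Renyi divergence of order alpha between Bernoulli distributions:
D = (1/(alpha-1))*log(p^alpha * q^(1-alpha) + (1-p)^alpha * (1-q)^(1-alpha)).
alpha = 3, p = 0.8, q = 0.2.
p^alpha * q^(1-alpha) = 0.8^3 * 0.2^-2 = 12.8.
(1-p)^alpha * (1-q)^(1-alpha) = 0.2^3 * 0.8^-2 = 0.0125.
sum = 12.8 + 0.0125 = 12.8125.
D = (1/2)*log(12.8125) = 1.2752

1.2752


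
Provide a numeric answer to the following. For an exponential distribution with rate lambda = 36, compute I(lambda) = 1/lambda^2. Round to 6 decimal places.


Fisher information for exponential: I(lambda) = 1/lambda^2.
lambda = 36, lambda^2 = 1296.
I = 1/1296 = 0.000772

0.000772


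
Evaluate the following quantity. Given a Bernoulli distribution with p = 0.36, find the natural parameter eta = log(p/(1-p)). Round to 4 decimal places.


Natural parameter for Bernoulli: eta = log(p/(1-p)).
p = 0.36, 1-p = 0.64.
p/(1-p) = 0.5625.
eta = log(0.5625) = -0.5754

-0.5754


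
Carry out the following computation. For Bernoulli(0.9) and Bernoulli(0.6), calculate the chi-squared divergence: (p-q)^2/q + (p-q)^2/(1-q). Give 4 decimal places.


Chi-squared divergence between Bernoulli distributions:
chi^2 = (p-q)^2/q + (p-q)^2/(1-q).
p = 0.9, q = 0.6, p-q = 0.3.
(p-q)^2 = 0.09.
term1 = 0.09/0.6 = 0.15.
term2 = 0.09/0.4 = 0.225.
chi^2 = 0.15 + 0.225 = 0.3750

0.3750


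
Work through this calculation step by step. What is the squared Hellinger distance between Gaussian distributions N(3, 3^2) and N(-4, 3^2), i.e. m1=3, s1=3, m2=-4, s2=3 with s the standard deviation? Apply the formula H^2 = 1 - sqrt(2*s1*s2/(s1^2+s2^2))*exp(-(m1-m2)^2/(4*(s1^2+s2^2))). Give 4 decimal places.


Squared Hellinger distance for Gaussians:
H^2 = 1 - sqrt(2*s1*s2/(s1^2+s2^2)) * exp(-(m1-m2)^2/(4*(s1^2+s2^2))).
s1^2 = 9, s2^2 = 9, s1^2+s2^2 = 18.
sqrt(2*3*3/(18)) = 1.0.
(m1-m2)^2 = (7)^2 = 49.
exp(-49/(4*18)) = exp(-0.680556) = 0.506336.
H^2 = 1 - 1.0*0.506336 = 0.4937

0.4937


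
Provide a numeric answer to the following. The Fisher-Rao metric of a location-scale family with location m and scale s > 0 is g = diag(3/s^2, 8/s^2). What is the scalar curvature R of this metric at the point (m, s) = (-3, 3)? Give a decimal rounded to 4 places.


The metric has the form g = (A dm^2 + B ds^2)/s^2 with A = 3, B = 8.
Substitute u = sqrt(A/B)*m: g = B*(du^2 + ds^2)/s^2, i.e. B times the
Poincare upper half-plane metric, which has constant Gaussian curvature -1.
Scaling a 2D metric by a constant c divides the Gaussian curvature by c,
so K = -1/B = -1/(8) = -0.1250 everywhere (the point (m, s) = (-3, 3) is irrelevant:
the curvature is constant).
Scalar curvature in dimension 2: R = 2K = -2/(8) = -0.2500.

-0.2500


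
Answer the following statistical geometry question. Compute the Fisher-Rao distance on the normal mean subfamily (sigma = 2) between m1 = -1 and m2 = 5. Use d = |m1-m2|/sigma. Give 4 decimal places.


On the fixed-variance normal subfamily, geodesic distance = |m1-m2|/sigma.
|-1 - 5| = 6.
sigma = 2.
d = 6/2 = 3.0000

3.0000


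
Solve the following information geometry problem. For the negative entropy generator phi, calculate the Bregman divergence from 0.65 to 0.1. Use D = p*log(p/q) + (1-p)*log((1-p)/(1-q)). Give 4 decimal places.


Bregman divergence with negative entropy generator:
D = p*log(p/q) + (1-p)*log((1-p)/(1-q)).
p = 0.65, q = 0.1.
p*log(p/q) = 0.65*log(0.65/0.1) = 1.216671.
(1-p)*log((1-p)/(1-q)) = 0.35*log(0.35/0.9) = -0.330562.
D = 1.216671 + -0.330562 = 0.8861

0.8861


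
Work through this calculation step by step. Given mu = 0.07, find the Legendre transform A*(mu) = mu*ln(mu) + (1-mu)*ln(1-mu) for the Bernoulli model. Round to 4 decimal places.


Legendre transform for Bernoulli:
A*(mu) = mu*log(mu) + (1-mu)*log(1-mu).
mu = 0.07, 1-mu = 0.93.
mu*log(mu) = 0.07*log(0.07) = -0.186148.
(1-mu)*log(1-mu) = 0.93*log(0.93) = -0.067491.
A* = -0.186148 + -0.067491 = -0.2536

-0.2536


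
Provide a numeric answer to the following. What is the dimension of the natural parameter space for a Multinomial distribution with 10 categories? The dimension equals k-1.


Exponential family dimension calculation:
For Multinomial with k=10 categories, dim = k-1 = 9.

9


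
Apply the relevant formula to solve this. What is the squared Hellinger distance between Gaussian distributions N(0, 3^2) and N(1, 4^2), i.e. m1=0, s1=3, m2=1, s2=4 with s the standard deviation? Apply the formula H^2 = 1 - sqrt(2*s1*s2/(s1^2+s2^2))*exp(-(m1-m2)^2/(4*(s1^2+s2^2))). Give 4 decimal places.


Squared Hellinger distance for Gaussians:
H^2 = 1 - sqrt(2*s1*s2/(s1^2+s2^2)) * exp(-(m1-m2)^2/(4*(s1^2+s2^2))).
s1^2 = 9, s2^2 = 16, s1^2+s2^2 = 25.
sqrt(2*3*4/(25)) = 0.979796.
(m1-m2)^2 = (-1)^2 = 1.
exp(-1/(4*25)) = exp(-0.01) = 0.99005.
H^2 = 1 - 0.979796*0.99005 = 0.0300

0.0300


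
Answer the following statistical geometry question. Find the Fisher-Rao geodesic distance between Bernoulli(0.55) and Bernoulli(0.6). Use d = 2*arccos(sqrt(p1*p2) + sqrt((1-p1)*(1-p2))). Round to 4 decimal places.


Geodesic distance on Bernoulli manifold:
d(p1,p2) = 2*arccos(sqrt(p1*p2) + sqrt((1-p1)*(1-p2))).
sqrt(p1*p2) = sqrt(0.55*0.6) = 0.574456.
sqrt((1-p1)*(1-p2)) = sqrt(0.45*0.4) = 0.424264.
arg = 0.574456 + 0.424264 = 0.99872.
d = 2*arccos(0.99872) = 0.1012

0.1012


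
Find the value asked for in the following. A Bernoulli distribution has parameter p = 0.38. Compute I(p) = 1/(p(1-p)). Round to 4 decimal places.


For Bernoulli(p), Fisher information is I(p) = 1/(p*(1-p)).
p = 0.38, 1-p = 0.62.
p*(1-p) = 0.2356.
I(p) = 1/0.2356 = 4.2445

4.2445


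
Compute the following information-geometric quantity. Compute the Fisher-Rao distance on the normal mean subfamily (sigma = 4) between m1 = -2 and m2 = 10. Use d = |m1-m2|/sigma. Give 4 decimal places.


On the fixed-variance normal subfamily, geodesic distance = |m1-m2|/sigma.
|-2 - 10| = 12.
sigma = 4.
d = 12/4 = 3.0000

3.0000


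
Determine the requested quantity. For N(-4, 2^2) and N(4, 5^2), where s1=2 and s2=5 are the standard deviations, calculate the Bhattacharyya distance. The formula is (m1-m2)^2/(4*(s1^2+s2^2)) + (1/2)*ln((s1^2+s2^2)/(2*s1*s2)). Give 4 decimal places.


Bhattacharyya distance between two Gaussians:
DB = (m1-m2)^2/(4*(s1^2+s2^2)) + (1/2)*ln((s1^2+s2^2)/(2*s1*s2)).
(m1-m2)^2 = (-8)^2 = 64.
s1^2+s2^2 = 4 + 25 = 29.
term1 = 64/116 = 0.551724.
term2 = 0.5*ln(29/20.0) = 0.185782.
DB = 0.551724 + 0.185782 = 0.7375

0.7375


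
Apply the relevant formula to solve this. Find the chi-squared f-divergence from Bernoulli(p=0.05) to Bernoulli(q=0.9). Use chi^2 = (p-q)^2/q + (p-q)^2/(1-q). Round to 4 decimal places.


Chi-squared divergence between Bernoulli distributions:
chi^2 = (p-q)^2/q + (p-q)^2/(1-q).
p = 0.05, q = 0.9, p-q = -0.85.
(p-q)^2 = 0.7225.
term1 = 0.7225/0.9 = 0.802778.
term2 = 0.7225/0.1 = 7.225.
chi^2 = 0.802778 + 7.225 = 8.0278

8.0278


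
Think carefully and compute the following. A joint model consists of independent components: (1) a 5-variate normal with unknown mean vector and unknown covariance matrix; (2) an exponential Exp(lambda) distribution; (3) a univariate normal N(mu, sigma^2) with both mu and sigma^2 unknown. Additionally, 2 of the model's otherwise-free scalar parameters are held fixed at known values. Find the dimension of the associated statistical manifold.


The dimension of a statistical manifold equals the number of free
(independent) real parameters of the model. For a product of independent
blocks the parameter counts add.
- 5-variate normal: 5 (mean) + 5*6/2 = 15 (symmetric covariance) = 20.
- exponential (lambda): 1.
- normal (mu, sigma^2): 2.
Total = 20 + 1 + 2 = 23.
2 parameter(s) fixed at known values: 23 - 2 = 21.
Dimension = 21

21


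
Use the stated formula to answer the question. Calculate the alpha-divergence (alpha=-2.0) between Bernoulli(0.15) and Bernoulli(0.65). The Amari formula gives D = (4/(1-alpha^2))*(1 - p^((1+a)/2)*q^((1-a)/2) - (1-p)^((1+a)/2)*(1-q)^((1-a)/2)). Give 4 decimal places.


Amari alpha-divergence:
D = (4/(1-alpha^2))*(1 - p^((1+a)/2)*q^((1-a)/2) - (1-p)^((1+a)/2)*(1-q)^((1-a)/2)).
alpha = -2.0, p = 0.15, q = 0.65.
e1 = (1+alpha)/2 = -0.5, e2 = (1-alpha)/2 = 1.5.
t1 = p^e1 * q^e2 = 0.15^-0.5 * 0.65^1.5 = 1.353083.
t2 = (1-p)^e1 * (1-q)^e2 = 0.85^-0.5 * 0.35^1.5 = 0.224591.
4/(1-alpha^2) = -1.333333.
D = -1.333333*(1 - 1.353083 - 0.224591) = 0.7702

0.7702


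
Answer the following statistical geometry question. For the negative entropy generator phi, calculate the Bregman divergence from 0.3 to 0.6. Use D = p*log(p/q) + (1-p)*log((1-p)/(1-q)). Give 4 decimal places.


Bregman divergence with negative entropy generator:
D = p*log(p/q) + (1-p)*log((1-p)/(1-q)).
p = 0.3, q = 0.6.
p*log(p/q) = 0.3*log(0.3/0.6) = -0.207944.
(1-p)*log((1-p)/(1-q)) = 0.7*log(0.7/0.4) = 0.391731.
D = -0.207944 + 0.391731 = 0.1838

0.1838


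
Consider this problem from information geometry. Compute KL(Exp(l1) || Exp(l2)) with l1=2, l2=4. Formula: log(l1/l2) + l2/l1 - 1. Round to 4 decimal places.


KL divergence for exponential family:
KL = log(l1/l2) + l2/l1 - 1.
log(2/4) = -0.693147.
4/2 = 2.0.
KL = -0.693147 + 2.0 - 1 = 0.3069

0.3069


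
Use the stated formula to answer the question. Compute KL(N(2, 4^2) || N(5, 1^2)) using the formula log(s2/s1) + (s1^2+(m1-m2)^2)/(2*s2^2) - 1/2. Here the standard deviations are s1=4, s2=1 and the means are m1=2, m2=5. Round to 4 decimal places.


KL divergence between normal distributions:
KL = log(s2/s1) + (s1^2 + (m1-m2)^2)/(2*s2^2) - 1/2.
log(1/4) = -1.386294.
(4^2 + (2-5)^2)/(2*1^2) = (16 + 9)/2 = 12.5.
KL = -1.386294 + 12.5 - 0.5 = 10.6137

10.6137


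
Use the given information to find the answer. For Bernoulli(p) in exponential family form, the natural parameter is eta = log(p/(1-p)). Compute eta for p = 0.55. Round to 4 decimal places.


Natural parameter for Bernoulli: eta = log(p/(1-p)).
p = 0.55, 1-p = 0.45.
p/(1-p) = 1.222222.
eta = log(1.222222) = 0.2007

0.2007


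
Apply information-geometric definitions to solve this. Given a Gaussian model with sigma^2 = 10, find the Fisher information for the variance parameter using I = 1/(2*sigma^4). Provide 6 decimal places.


Fisher information for variance: I(sigma^2) = 1/(2*sigma^4).
sigma^2 = 10, so sigma^4 = 100.
I = 1/(2*100) = 1/200 = 0.005000

0.005000


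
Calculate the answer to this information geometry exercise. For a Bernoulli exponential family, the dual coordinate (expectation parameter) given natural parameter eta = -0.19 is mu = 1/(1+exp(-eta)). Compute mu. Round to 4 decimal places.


Dual coordinate (expectation parameter) for Bernoulli:
mu = 1/(1+exp(-eta)).
eta = -0.19.
exp(-eta) = exp(0.19) = 1.20925.
mu = 1/(1+1.20925) = 0.4526

0.4526


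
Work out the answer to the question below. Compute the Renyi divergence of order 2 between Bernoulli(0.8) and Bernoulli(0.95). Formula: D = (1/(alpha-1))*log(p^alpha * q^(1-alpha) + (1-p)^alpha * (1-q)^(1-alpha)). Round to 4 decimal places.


Renyi divergence of order alpha between Bernoulli distributions:
D = (1/(alpha-1))*log(p^alpha * q^(1-alpha) + (1-p)^alpha * (1-q)^(1-alpha)).
alpha = 2, p = 0.8, q = 0.95.
p^alpha * q^(1-alpha) = 0.8^2 * 0.95^-1 = 0.673684.
(1-p)^alpha * (1-q)^(1-alpha) = 0.2^2 * 0.05^-1 = 0.8.
sum = 0.673684 + 0.8 = 1.473684.
D = (1/1)*log(1.473684) = 0.3878

0.3878


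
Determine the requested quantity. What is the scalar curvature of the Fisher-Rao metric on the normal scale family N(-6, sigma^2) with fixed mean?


This family has a single free parameter, so its statistical manifold
is 1-dimensional. The Riemann curvature tensor of any 1-dimensional
Riemannian manifold vanishes identically, so R = 0.

0


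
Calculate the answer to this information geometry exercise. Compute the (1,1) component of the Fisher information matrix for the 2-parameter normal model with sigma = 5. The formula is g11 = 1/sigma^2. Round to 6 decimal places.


For the 2-parameter normal family, the Fisher metric has:
  g11 = 1/sigma^2, g22 = 2/sigma^2.
sigma = 5, sigma^2 = 25.
g11 = 0.040000

0.040000


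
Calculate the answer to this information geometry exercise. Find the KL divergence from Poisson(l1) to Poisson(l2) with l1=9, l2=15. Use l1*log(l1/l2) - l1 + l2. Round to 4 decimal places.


KL divergence for Poisson:
KL = l1*log(l1/l2) - l1 + l2.
l1 = 9, l2 = 15.
log(9/15) = -0.510826.
l1*log(l1/l2) = 9 * -0.510826 = -4.597431.
KL = -4.597431 - 9 + 15 = 1.4026

1.4026


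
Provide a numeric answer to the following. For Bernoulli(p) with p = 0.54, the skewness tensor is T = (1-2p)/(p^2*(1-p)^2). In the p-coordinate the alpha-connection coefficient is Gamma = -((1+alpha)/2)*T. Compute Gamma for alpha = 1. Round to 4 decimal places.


Skewness (Amari-Chentsov) tensor: T = (1-2p)/(p^2*(1-p)^2).
p = 0.54, 1-2p = -0.08, p^2 = 0.2916, (1-p)^2 = 0.2116.
T = -0.08/(0.2916 * 0.2116) = -1.296543.
In the p-coordinate, Gamma^(alpha) = Gamma^(0) - (alpha/2)*T with Gamma^(0) = (1/2)*g'(p) = -T/2,
so Gamma^(alpha) = -((1+alpha)/2)*T.
alpha = 1, -(1+alpha)/2 = -1.0.
Gamma = -1.0 * -1.296543 = 1.2965

1.2965


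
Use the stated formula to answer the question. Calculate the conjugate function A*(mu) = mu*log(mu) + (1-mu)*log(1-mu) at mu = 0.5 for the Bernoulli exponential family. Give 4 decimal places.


Legendre transform for Bernoulli:
A*(mu) = mu*log(mu) + (1-mu)*log(1-mu).
mu = 0.5, 1-mu = 0.5.
mu*log(mu) = 0.5*log(0.5) = -0.346574.
(1-mu)*log(1-mu) = 0.5*log(0.5) = -0.346574.
A* = -0.346574 + -0.346574 = -0.6931

-0.6931


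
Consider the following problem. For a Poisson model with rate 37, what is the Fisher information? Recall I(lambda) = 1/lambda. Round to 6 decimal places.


Fisher information for Poisson: I(lambda) = 1/lambda.
lambda = 37.
I(lambda) = 1/37 = 0.027027

0.027027


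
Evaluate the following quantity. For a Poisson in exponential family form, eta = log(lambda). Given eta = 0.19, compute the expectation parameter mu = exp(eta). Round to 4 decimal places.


Expectation parameter for Poisson exponential family:
mu = exp(eta).
eta = 0.19.
mu = exp(0.19) = 1.2092

1.2092


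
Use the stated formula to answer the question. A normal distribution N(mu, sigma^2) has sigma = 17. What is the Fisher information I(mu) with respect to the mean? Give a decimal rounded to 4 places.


The Fisher information for the mean of a normal distribution is I(mu) = 1/sigma^2.
sigma = 17, so sigma^2 = 289.
I(mu) = 1/289 = 0.0035

0.0035


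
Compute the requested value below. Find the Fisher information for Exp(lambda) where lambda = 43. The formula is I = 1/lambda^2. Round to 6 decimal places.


Fisher information for exponential: I(lambda) = 1/lambda^2.
lambda = 43, lambda^2 = 1849.
I = 1/1849 = 0.000541

0.000541


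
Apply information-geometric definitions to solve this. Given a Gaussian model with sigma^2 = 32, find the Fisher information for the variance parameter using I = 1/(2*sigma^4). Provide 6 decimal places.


Fisher information for variance: I(sigma^2) = 1/(2*sigma^4).
sigma^2 = 32, so sigma^4 = 1024.
I = 1/(2*1024) = 1/2048 = 0.000488

0.000488


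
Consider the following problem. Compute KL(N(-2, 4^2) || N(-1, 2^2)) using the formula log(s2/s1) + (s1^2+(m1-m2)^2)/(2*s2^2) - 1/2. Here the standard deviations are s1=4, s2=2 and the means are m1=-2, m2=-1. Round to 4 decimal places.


KL divergence between normal distributions:
KL = log(s2/s1) + (s1^2 + (m1-m2)^2)/(2*s2^2) - 1/2.
log(2/4) = -0.693147.
(4^2 + (-2--1)^2)/(2*2^2) = (16 + 1)/8 = 2.125.
KL = -0.693147 + 2.125 - 0.5 = 0.9319

0.9319


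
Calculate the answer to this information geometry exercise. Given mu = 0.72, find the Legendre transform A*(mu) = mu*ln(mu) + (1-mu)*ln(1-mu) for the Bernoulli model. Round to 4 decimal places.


Legendre transform for Bernoulli:
A*(mu) = mu*log(mu) + (1-mu)*log(1-mu).
mu = 0.72, 1-mu = 0.28.
mu*log(mu) = 0.72*log(0.72) = -0.236523.
(1-mu)*log(1-mu) = 0.28*log(0.28) = -0.35643.
A* = -0.236523 + -0.35643 = -0.5930

-0.5930


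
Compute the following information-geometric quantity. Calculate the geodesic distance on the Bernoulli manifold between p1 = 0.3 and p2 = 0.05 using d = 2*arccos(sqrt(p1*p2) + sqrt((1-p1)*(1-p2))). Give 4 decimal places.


Geodesic distance on Bernoulli manifold:
d(p1,p2) = 2*arccos(sqrt(p1*p2) + sqrt((1-p1)*(1-p2))).
sqrt(p1*p2) = sqrt(0.3*0.05) = 0.122474.
sqrt((1-p1)*(1-p2)) = sqrt(0.7*0.95) = 0.815475.
arg = 0.122474 + 0.815475 = 0.93795.
d = 2*arccos(0.93795) = 0.7083

0.7083


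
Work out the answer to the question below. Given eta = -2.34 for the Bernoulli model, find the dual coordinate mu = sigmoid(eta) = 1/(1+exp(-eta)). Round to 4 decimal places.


Dual coordinate (expectation parameter) for Bernoulli:
mu = 1/(1+exp(-eta)).
eta = -2.34.
exp(-eta) = exp(2.34) = 10.381237.
mu = 1/(1+10.381237) = 0.0879

0.0879


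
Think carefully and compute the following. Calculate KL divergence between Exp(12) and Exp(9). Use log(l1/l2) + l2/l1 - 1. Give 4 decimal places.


KL divergence for exponential family:
KL = log(l1/l2) + l2/l1 - 1.
log(12/9) = 0.287682.
9/12 = 0.75.
KL = 0.287682 + 0.75 - 1 = 0.0377

0.0377


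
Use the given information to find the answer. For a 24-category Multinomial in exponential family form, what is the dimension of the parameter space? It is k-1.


Exponential family dimension calculation:
For Multinomial with k=24 categories, dim = k-1 = 23.

23


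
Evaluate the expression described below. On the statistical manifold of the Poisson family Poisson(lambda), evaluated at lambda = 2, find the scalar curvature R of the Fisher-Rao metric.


This family has a single free parameter, so its statistical manifold
is 1-dimensional. The Riemann curvature tensor of any 1-dimensional
Riemannian manifold vanishes identically, so R = 0.

0


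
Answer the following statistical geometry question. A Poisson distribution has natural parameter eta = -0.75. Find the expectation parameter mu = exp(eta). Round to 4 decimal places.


Expectation parameter for Poisson exponential family:
mu = exp(eta).
eta = -0.75.
mu = exp(-0.75) = 0.4724

0.4724


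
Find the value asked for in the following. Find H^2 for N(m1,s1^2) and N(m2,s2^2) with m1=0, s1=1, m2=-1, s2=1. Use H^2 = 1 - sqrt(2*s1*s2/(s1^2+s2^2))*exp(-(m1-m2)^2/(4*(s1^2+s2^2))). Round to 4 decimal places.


Squared Hellinger distance for Gaussians:
H^2 = 1 - sqrt(2*s1*s2/(s1^2+s2^2)) * exp(-(m1-m2)^2/(4*(s1^2+s2^2))).
s1^2 = 1, s2^2 = 1, s1^2+s2^2 = 2.
sqrt(2*1*1/(2)) = 1.0.
(m1-m2)^2 = (1)^2 = 1.
exp(-1/(4*2)) = exp(-0.125) = 0.882497.
H^2 = 1 - 1.0*0.882497 = 0.1175

0.1175


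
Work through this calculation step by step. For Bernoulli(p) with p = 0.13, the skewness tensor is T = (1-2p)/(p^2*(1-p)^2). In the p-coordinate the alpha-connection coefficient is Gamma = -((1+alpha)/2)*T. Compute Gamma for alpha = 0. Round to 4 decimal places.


Skewness (Amari-Chentsov) tensor: T = (1-2p)/(p^2*(1-p)^2).
p = 0.13, 1-2p = 0.74, p^2 = 0.0169, (1-p)^2 = 0.7569.
T = 0.74/(0.0169 * 0.7569) = 57.850419.
In the p-coordinate, Gamma^(alpha) = Gamma^(0) - (alpha/2)*T with Gamma^(0) = (1/2)*g'(p) = -T/2,
so Gamma^(alpha) = -((1+alpha)/2)*T.
alpha = 0, -(1+alpha)/2 = -0.5.
Gamma = -0.5 * 57.850419 = -28.9252

-28.9252


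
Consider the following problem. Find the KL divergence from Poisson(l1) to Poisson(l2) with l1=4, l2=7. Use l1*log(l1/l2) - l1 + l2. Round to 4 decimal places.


KL divergence for Poisson:
KL = l1*log(l1/l2) - l1 + l2.
l1 = 4, l2 = 7.
log(4/7) = -0.559616.
l1*log(l1/l2) = 4 * -0.559616 = -2.238463.
KL = -2.238463 - 4 + 7 = 0.7615

0.7615
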